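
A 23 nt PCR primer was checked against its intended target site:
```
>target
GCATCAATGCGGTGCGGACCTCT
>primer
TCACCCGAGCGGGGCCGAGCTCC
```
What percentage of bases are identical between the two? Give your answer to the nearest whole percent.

9 positions differ (1, 4, 6, 7, 8, 13, 16, 19, 23), so 14 of 23 match: 14/23 = 60.87%.

61%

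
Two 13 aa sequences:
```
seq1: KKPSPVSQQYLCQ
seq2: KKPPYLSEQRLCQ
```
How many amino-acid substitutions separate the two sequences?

The sequences differ at positions 4, 5, 6, 8, 10 (1-based) — 5 in total.

5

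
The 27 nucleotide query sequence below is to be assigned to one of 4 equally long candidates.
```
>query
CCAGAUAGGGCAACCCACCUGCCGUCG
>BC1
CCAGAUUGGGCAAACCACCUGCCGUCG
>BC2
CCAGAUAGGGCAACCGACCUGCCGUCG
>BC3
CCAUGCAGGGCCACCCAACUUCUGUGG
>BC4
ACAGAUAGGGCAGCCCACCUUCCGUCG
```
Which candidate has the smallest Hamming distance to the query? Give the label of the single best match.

Hamming distances to query — BC1: 2; BC2: 1; BC3: 8; BC4: 3.
Smallest is BC2 with 1 mismatch.

BC2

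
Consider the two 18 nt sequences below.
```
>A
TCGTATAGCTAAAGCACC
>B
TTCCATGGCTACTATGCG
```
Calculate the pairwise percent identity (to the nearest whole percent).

44%

Mismatches at positions 2, 3, 4, 7, 12, 13, 14, 15, 16, 18 (1-based): 10 of 18.
Identical positions: 8/18 = 44.44% → 44%.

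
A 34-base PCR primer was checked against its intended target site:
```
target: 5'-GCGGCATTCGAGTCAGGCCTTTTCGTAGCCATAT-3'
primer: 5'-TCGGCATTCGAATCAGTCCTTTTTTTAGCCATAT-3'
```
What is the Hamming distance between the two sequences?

Mismatches (1-based): site 1: G→T; site 12: G→A; site 17: G→T; site 24: C→T; site 25: G→T.

5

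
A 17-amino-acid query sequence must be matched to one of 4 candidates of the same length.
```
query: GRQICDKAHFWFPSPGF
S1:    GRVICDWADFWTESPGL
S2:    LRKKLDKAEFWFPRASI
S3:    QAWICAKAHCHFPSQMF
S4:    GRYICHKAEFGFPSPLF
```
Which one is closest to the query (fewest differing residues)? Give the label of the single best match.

S1 differs at 6 residues; S2 differs at 9 residues; S3 differs at 8 residues; S4 differs at 5 residues. The closest is S4.

S4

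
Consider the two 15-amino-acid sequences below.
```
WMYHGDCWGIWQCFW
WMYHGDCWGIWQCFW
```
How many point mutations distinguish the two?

The two sequences are identical at every position.

0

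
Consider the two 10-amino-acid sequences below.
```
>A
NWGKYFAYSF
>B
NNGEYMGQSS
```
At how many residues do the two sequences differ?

Mismatches (1-based): residue 2: W→N; residue 4: K→E; residue 6: F→M; residue 7: A→G; residue 8: Y→Q; residue 10: F→S.

6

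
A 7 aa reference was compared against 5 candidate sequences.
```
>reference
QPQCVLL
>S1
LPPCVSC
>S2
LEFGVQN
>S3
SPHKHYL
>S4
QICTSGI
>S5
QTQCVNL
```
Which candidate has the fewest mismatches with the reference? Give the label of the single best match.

S5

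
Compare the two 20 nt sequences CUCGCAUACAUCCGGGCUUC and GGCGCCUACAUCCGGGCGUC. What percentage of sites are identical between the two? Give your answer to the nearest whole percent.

Mismatches at positions 1, 2, 6, 18 (1-based): 4 of 20.
Identical positions: 16/20 = 80% → 80%.

80%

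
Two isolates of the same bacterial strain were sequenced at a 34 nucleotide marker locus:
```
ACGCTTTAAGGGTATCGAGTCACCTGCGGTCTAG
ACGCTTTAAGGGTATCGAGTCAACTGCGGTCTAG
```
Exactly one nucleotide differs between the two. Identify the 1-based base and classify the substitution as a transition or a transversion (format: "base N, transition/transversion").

base 23, transversion

Base 23 changes C→A. C is a pyrimidine and A is a purine, so this is a transversion.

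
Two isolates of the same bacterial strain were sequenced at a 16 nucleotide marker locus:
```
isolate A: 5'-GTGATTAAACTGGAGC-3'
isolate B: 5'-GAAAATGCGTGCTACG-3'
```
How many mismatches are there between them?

12

The sequences differ at bases 2, 3, 5, 7, 8, 9, 10, 11, 12, 13, 15, 16 (1-based) — 12 in total.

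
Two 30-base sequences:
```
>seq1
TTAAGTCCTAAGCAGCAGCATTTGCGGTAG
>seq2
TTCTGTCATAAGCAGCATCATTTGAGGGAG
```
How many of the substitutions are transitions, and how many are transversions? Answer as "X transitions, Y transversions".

0 transitions, 6 transversions

Mismatches (1-based):
base 3: A→C (purine→pyrimidine, transversion)
base 4: A→T (purine→pyrimidine, transversion)
base 8: C→A (pyrimidine→purine, transversion)
base 18: G→T (purine→pyrimidine, transversion)
base 25: C→A (pyrimidine→purine, transversion)
base 28: T→G (pyrimidine→purine, transversion)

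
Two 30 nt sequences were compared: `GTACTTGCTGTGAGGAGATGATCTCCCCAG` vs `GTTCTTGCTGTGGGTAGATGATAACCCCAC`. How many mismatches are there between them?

Comparing position by position, 6 sites differ: 3 (A/T), 13 (A/G), 15 (G/T), 23 (C/A), 24 (T/A), 30 (G/C).

6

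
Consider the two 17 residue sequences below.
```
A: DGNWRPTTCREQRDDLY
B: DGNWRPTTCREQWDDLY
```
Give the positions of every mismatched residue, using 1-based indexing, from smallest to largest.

Scanning 1-based: 13: R/W.

13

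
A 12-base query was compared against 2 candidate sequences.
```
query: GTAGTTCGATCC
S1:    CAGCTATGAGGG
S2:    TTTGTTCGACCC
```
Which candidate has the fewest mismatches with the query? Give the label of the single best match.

Hamming distances to query — S1: 9; S2: 3.
Smallest is S2 with 3 mismatches.

S2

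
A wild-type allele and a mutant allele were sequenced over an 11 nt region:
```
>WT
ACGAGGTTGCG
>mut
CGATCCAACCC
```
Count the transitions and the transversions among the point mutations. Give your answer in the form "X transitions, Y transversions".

Transitions (purine↔purine or pyrimidine↔pyrimidine): 3 G→A.
Transversions (purine↔pyrimidine): 1 A→C, 2 C→G, 4 A→T, 5 G→C, 6 G→C, 7 T→A, 8 T→A, 9 G→C, 11 G→C.

1 transition, 9 transversions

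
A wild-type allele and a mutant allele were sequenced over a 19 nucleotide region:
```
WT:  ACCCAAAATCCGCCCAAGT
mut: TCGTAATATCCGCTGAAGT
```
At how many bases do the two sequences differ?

6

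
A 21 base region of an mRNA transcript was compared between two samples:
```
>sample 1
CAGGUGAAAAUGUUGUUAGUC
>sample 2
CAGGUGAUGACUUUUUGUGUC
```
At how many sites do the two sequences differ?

7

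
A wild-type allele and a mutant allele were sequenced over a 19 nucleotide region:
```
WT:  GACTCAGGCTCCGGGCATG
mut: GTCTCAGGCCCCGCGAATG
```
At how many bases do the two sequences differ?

4

Comparing position by position, 4 bases differ: 2 (A/T), 10 (T/C), 14 (G/C), 16 (C/A).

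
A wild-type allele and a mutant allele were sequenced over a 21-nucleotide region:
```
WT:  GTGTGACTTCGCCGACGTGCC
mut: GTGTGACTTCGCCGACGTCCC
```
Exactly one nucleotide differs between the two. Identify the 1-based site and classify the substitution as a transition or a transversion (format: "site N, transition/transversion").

site 19, transversion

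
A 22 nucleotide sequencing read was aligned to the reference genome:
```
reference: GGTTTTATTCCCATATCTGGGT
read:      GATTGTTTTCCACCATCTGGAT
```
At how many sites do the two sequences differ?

Mismatches (1-based): site 2: G→A; site 5: T→G; site 7: A→T; site 12: C→A; site 13: A→C; site 14: T→C; site 21: G→A.

7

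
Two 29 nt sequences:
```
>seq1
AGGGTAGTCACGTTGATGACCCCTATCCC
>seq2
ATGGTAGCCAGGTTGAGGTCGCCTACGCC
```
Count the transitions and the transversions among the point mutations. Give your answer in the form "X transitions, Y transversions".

Transitions (purine↔purine or pyrimidine↔pyrimidine): 8 T→C, 26 T→C.
Transversions (purine↔pyrimidine): 2 G→T, 11 C→G, 17 T→G, 19 A→T, 21 C→G, 27 C→G.

2 transitions, 6 transversions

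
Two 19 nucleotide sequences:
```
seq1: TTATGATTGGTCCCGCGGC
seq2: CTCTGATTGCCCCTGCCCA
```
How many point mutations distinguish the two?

Comparing position by position, 8 bases differ: 1 (T/C), 3 (A/C), 10 (G/C), 11 (T/C), 14 (C/T), 17 (G/C), 18 (G/C), 19 (C/A).

8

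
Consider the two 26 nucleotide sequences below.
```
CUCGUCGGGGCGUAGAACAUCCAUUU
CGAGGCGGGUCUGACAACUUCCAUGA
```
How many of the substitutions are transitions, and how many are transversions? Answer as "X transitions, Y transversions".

0 transitions, 10 transversions

Transitions (purine↔purine or pyrimidine↔pyrimidine): none.
Transversions (purine↔pyrimidine): 2 U→G, 3 C→A, 5 U→G, 10 G→U, 12 G→U, 13 U→G, 15 G→C, 19 A→U, 25 U→G, 26 U→A.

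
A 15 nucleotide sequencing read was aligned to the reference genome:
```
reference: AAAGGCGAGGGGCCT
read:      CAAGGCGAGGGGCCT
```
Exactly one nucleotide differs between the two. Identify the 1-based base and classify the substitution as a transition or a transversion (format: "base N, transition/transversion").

The sequences differ only at base 1: A→C (purine→pyrimidine), a transversion.

base 1, transversion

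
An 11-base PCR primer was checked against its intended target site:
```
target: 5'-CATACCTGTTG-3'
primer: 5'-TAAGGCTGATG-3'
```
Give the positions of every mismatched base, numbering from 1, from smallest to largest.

Scanning 1-based: 1: C/T; 3: T/A; 4: A/G; 5: C/G; 9: T/A.

1, 3, 4, 5, 9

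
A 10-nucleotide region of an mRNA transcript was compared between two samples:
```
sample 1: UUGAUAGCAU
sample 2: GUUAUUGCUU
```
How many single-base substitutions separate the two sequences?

Comparing position by position, 4 bases differ: 1 (U/G), 3 (G/U), 6 (A/U), 9 (A/U).

4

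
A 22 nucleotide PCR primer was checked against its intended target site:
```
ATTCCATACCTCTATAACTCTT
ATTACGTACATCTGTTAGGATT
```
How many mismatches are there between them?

The sequences differ at positions 4, 6, 10, 14, 16, 18, 19, 20 (1-based) — 8 in total.

8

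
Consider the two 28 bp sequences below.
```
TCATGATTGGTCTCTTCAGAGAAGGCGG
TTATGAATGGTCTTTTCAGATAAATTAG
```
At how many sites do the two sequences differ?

8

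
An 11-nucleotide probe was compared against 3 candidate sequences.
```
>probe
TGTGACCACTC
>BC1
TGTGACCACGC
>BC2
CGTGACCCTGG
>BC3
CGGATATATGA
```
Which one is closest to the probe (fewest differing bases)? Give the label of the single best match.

Hamming distances to probe — BC1: 1; BC2: 5; BC3: 9.
Smallest is BC1 with 1 mismatch.

BC1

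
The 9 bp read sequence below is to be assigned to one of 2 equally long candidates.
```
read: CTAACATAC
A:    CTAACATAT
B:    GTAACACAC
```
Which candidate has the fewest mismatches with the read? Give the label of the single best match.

Hamming distances to read — A: 1; B: 2.
Smallest is A with 1 mismatch.

A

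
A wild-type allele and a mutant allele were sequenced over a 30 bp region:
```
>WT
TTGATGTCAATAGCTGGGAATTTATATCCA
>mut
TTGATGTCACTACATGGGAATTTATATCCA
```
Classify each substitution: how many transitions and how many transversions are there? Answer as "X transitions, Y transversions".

0 transitions, 3 transversions

Transitions (purine↔purine or pyrimidine↔pyrimidine): none.
Transversions (purine↔pyrimidine): 10 A→C, 13 G→C, 14 C→A.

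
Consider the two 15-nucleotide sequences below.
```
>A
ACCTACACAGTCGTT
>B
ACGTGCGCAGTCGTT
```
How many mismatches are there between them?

3

The sequences differ at positions 3, 5, 7 (1-based) — 3 in total.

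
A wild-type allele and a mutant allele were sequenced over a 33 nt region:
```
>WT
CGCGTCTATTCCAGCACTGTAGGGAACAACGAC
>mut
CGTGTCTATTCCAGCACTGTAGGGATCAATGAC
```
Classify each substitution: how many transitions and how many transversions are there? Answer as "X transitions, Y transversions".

2 transitions, 1 transversion

Transitions (purine↔purine or pyrimidine↔pyrimidine): 3 C→T, 30 C→T.
Transversions (purine↔pyrimidine): 26 A→T.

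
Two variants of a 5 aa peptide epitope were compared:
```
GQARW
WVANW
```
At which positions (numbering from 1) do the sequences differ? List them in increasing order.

Differences at position 1 (G→W), position 2 (Q→V), position 4 (R→N).

1, 2, 4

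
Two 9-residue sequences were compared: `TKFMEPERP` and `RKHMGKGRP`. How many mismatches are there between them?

5

Comparing position by position, 5 positions differ: 1 (T/R), 3 (F/H), 5 (E/G), 6 (P/K), 7 (E/G).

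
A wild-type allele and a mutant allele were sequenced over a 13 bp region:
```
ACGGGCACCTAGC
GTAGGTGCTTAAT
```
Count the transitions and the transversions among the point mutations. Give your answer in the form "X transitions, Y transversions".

8 transitions, 0 transversions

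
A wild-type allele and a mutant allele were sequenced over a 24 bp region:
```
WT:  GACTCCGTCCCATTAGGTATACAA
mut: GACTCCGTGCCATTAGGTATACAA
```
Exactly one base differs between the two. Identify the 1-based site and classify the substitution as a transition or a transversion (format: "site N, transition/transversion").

The sequences differ only at site 9: C→G (pyrimidine→purine), a transversion.

site 9, transversion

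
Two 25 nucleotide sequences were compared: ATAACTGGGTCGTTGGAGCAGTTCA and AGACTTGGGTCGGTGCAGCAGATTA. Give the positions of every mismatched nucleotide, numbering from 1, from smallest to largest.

2, 4, 5, 13, 16, 22, 24

Differences at position 2 (T→G), position 4 (A→C), position 5 (C→T), position 13 (T→G), position 16 (G→C), position 22 (T→A), position 24 (C→T).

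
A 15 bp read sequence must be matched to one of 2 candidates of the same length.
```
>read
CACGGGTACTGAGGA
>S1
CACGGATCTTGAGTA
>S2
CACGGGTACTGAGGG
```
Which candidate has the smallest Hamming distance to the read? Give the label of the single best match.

S2

S1 differs at 4 positions; S2 differs at 1 position. The closest is S2.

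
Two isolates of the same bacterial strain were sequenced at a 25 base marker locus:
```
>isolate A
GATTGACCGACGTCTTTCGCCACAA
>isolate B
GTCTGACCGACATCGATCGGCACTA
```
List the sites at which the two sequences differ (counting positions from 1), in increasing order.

2, 3, 12, 15, 16, 20, 24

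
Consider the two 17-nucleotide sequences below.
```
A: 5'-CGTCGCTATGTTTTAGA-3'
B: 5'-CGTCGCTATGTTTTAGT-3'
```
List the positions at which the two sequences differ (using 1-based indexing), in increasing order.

17

Scanning 1-based: 17: A/T.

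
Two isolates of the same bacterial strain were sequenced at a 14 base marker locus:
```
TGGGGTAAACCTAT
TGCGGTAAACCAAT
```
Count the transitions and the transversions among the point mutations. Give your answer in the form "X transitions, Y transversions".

0 transitions, 2 transversions

Mismatches (1-based):
base 3: G→C (purine→pyrimidine, transversion)
base 12: T→A (pyrimidine→purine, transversion)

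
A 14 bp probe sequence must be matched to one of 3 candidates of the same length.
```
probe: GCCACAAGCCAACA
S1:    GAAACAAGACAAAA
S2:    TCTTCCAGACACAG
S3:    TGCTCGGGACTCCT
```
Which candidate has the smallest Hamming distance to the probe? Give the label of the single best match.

S1

Hamming distances to probe — S1: 4; S2: 8; S3: 9.
Smallest is S1 with 4 mismatches.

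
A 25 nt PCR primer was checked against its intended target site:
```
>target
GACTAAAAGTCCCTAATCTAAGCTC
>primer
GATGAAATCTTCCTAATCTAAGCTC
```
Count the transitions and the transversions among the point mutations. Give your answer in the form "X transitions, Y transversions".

2 transitions, 3 transversions

Mismatches (1-based):
position 3: C→T (pyrimidine→pyrimidine, transition)
position 4: T→G (pyrimidine→purine, transversion)
position 8: A→T (purine→pyrimidine, transversion)
position 9: G→C (purine→pyrimidine, transversion)
position 11: C→T (pyrimidine→pyrimidine, transition)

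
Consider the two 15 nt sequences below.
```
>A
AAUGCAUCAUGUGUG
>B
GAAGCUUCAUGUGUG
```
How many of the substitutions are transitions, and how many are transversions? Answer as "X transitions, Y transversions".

Transitions (purine↔purine or pyrimidine↔pyrimidine): 1 A→G.
Transversions (purine↔pyrimidine): 3 U→A, 6 A→U.

1 transition, 2 transversions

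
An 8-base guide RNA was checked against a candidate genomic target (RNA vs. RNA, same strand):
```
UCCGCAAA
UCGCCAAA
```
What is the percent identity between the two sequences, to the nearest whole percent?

Mismatches at positions 3, 4 (1-based): 2 of 8.
Identical positions: 6/8 = 75% → 75%.

75%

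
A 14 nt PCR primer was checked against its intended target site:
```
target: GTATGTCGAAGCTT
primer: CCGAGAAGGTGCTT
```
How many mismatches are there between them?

The sequences differ at sites 1, 2, 3, 4, 6, 7, 9, 10 (1-based) — 8 in total.

8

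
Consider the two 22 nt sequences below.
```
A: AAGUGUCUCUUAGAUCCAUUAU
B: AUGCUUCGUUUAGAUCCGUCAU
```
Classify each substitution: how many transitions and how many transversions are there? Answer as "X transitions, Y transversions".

4 transitions, 3 transversions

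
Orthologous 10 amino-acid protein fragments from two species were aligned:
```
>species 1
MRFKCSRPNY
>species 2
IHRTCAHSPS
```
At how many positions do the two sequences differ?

Comparing position by position, 9 positions differ: 1 (M/I), 2 (R/H), 3 (F/R), 4 (K/T), 6 (S/A), 7 (R/H), 8 (P/S), 9 (N/P), 10 (Y/S).

9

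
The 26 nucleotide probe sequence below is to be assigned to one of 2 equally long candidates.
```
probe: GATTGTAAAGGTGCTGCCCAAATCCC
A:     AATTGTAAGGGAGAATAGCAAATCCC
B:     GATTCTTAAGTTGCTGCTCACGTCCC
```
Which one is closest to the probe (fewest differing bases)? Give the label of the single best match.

B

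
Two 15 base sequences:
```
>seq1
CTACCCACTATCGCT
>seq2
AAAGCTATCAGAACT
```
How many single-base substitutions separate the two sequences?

9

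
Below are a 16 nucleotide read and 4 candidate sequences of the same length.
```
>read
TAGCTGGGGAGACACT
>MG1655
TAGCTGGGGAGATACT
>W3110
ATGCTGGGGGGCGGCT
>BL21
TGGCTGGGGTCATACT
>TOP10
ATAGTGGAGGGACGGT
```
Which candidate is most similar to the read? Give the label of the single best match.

MG1655

Hamming distances to read — MG1655: 1; W3110: 6; BL21: 4; TOP10: 8.
Smallest is MG1655 with 1 mismatch.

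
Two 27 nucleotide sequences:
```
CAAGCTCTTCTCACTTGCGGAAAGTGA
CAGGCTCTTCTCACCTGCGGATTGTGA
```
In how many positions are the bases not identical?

Mismatches (1-based): position 3: A→G; position 15: T→C; position 22: A→T; position 23: A→T.

4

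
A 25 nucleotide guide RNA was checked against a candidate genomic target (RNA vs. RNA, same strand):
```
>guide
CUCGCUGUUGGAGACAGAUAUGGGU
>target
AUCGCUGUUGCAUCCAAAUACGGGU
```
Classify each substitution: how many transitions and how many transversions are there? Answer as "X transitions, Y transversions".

Mismatches (1-based):
site 1: C→A (pyrimidine→purine, transversion)
site 11: G→C (purine→pyrimidine, transversion)
site 13: G→U (purine→pyrimidine, transversion)
site 14: A→C (purine→pyrimidine, transversion)
site 17: G→A (purine→purine, transition)
site 21: U→C (pyrimidine→pyrimidine, transition)

2 transitions, 4 transversions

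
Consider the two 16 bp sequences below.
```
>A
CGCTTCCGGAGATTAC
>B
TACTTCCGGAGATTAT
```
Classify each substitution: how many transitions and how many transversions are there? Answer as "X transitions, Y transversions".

3 transitions, 0 transversions

Transitions (purine↔purine or pyrimidine↔pyrimidine): 1 C→T, 2 G→A, 16 C→T.
Transversions (purine↔pyrimidine): none.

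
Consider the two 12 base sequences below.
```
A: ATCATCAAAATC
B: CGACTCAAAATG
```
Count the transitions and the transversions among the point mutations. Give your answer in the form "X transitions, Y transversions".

0 transitions, 5 transversions

Transitions (purine↔purine or pyrimidine↔pyrimidine): none.
Transversions (purine↔pyrimidine): 1 A→C, 2 T→G, 3 C→A, 4 A→C, 12 C→G.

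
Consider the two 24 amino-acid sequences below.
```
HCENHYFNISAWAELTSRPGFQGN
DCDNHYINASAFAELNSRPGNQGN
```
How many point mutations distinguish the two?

7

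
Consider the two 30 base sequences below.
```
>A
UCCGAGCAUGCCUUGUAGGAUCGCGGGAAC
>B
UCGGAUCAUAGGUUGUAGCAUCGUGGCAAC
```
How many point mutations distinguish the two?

8

Comparing position by position, 8 positions differ: 3 (C/G), 6 (G/U), 10 (G/A), 11 (C/G), 12 (C/G), 19 (G/C), 24 (C/U), 27 (G/C).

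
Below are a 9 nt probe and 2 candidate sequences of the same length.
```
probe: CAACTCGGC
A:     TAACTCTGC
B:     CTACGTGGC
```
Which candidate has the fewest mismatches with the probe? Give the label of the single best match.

A

Hamming distances to probe — A: 2; B: 3.
Smallest is A with 2 mismatches.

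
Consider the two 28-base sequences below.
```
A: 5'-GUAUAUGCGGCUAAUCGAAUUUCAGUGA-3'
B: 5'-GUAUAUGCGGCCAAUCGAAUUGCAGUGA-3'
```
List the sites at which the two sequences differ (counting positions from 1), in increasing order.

12, 22

Scanning 1-based: 12: U/C; 22: U/G.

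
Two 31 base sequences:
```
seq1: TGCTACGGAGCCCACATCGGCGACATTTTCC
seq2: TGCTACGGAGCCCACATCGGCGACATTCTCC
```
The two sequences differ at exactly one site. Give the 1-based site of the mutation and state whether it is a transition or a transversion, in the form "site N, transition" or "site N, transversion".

Site 28 changes T→C. T is a pyrimidine and C is a pyrimidine, so this is a transition.

site 28, transition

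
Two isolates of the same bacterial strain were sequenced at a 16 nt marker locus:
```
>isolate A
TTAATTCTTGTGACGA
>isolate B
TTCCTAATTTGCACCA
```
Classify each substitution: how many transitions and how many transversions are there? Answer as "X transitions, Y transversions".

0 transitions, 8 transversions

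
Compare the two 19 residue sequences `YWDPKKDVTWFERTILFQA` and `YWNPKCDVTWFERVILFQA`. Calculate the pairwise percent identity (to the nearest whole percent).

84%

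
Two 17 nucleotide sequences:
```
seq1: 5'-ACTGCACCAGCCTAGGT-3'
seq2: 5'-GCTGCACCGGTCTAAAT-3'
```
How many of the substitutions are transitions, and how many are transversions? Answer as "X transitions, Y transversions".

5 transitions, 0 transversions

Transitions (purine↔purine or pyrimidine↔pyrimidine): 1 A→G, 9 A→G, 11 C→T, 15 G→A, 16 G→A.
Transversions (purine↔pyrimidine): none.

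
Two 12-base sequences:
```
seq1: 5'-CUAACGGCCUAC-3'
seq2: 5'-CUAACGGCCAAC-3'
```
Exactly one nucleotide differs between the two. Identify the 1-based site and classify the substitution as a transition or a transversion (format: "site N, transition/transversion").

The sequences differ only at site 10: U→A (pyrimidine→purine), a transversion.

site 10, transversion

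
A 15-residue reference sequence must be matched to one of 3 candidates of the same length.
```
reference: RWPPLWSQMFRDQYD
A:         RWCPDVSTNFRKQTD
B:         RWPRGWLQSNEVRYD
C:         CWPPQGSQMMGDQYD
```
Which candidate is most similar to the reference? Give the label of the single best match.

C

A differs at 7 residues; B differs at 8 residues; C differs at 5 residues. The closest is C.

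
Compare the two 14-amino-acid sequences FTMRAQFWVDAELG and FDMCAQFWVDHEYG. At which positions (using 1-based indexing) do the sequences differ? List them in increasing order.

2, 4, 11, 13

Scanning 1-based: 2: T/D; 4: R/C; 11: A/H; 13: L/Y.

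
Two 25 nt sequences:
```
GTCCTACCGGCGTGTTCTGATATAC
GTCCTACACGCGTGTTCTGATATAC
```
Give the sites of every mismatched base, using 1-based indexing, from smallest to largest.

Scanning 1-based: 8: C/A; 9: G/C.

8, 9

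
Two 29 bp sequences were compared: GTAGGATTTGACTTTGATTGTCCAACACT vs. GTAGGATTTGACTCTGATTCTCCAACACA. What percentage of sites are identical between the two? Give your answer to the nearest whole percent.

90%

Mismatches at positions 14, 20, 29 (1-based): 3 of 29.
Identical positions: 26/29 = 89.66% → 90%.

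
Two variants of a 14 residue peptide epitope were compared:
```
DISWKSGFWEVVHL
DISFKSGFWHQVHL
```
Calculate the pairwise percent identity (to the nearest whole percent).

3 positions differ (4, 10, 11), so 11 of 14 match: 11/14 = 78.57%.

79%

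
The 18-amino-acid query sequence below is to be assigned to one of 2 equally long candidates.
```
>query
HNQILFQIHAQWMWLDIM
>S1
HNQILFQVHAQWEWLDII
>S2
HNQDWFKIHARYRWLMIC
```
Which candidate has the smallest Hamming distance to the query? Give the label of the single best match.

Hamming distances to query — S1: 3; S2: 8.
Smallest is S1 with 3 mismatches.

S1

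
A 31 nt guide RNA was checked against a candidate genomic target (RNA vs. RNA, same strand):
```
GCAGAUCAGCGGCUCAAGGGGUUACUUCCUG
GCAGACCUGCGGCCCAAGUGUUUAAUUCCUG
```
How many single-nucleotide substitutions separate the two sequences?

6

Mismatches (1-based): position 6: U→C; position 8: A→U; position 14: U→C; position 19: G→U; position 21: G→U; position 25: C→A.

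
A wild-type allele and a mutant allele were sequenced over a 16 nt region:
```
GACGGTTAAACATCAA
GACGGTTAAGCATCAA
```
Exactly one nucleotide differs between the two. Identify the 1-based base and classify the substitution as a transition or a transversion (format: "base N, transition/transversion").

Base 10 changes A→G. A is a purine and G is a purine, so this is a transition.

base 10, transition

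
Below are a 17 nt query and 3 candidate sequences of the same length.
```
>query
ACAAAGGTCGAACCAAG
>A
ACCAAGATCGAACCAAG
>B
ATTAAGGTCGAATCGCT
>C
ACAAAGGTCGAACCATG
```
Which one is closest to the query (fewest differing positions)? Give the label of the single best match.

C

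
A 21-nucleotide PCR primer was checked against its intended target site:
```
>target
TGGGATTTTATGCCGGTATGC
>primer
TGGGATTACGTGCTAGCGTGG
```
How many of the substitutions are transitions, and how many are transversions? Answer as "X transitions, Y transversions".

6 transitions, 2 transversions

Transitions (purine↔purine or pyrimidine↔pyrimidine): 9 T→C, 10 A→G, 14 C→T, 15 G→A, 17 T→C, 18 A→G.
Transversions (purine↔pyrimidine): 8 T→A, 21 C→G.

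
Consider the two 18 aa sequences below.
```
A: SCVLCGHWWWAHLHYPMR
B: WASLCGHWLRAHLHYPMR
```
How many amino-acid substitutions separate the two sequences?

Comparing position by position, 5 residues differ: 1 (S/W), 2 (C/A), 3 (V/S), 9 (W/L), 10 (W/R).

5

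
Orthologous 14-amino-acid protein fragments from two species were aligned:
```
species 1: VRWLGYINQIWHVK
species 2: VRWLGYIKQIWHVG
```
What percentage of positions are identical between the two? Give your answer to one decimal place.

2 positions differ (8, 14), so 12 of 14 match: 12/14 = 85.71%.

85.7%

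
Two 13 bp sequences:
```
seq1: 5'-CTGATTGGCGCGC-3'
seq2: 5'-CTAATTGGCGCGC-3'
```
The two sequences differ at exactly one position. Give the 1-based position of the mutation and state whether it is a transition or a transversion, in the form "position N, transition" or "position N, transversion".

position 3, transition

Position 3 changes G→A. G is a purine and A is a purine, so this is a transition.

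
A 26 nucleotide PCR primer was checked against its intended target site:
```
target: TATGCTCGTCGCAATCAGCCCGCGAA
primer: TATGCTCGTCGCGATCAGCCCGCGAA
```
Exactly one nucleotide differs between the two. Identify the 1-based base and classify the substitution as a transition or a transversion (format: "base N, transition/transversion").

Base 13 changes A→G. A is a purine and G is a purine, so this is a transition.

base 13, transition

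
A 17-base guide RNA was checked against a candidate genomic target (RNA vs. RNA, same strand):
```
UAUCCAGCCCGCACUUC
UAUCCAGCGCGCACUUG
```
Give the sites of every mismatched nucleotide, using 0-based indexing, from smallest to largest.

8, 16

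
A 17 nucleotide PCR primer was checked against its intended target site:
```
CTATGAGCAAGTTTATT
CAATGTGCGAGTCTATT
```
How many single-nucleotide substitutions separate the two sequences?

The sequences differ at sites 2, 6, 9, 13 (1-based) — 4 in total.

4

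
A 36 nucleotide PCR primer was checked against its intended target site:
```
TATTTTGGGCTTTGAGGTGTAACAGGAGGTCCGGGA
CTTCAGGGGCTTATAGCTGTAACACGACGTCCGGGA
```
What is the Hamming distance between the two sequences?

10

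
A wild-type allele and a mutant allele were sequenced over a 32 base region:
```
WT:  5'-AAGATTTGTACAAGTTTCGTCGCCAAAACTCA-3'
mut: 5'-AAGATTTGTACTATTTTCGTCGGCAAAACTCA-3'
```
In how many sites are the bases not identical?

Comparing position by position, 3 sites differ: 12 (A/T), 14 (G/T), 23 (C/G).

3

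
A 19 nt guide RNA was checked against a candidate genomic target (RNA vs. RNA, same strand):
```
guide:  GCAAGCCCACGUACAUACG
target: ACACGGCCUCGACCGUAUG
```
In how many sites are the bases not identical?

8

The sequences differ at sites 1, 4, 6, 9, 12, 13, 15, 18 (1-based) — 8 in total.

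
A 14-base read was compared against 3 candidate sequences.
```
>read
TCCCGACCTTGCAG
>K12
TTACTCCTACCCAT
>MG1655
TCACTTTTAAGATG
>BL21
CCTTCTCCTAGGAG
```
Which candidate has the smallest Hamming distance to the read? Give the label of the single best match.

BL21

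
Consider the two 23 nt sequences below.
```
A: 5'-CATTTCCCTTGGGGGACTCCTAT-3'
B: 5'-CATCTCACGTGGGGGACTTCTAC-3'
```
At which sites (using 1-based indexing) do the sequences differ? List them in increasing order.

4, 7, 9, 19, 23

Differences at site 4 (T→C), site 7 (C→A), site 9 (T→G), site 19 (C→T), site 23 (T→C).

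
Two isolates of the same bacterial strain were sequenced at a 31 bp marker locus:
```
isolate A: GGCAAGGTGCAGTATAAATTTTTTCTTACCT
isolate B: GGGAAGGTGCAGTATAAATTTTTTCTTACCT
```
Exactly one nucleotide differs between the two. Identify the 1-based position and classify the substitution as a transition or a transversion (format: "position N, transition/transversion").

Position 3 changes C→G. C is a pyrimidine and G is a purine, so this is a transversion.

position 3, transversion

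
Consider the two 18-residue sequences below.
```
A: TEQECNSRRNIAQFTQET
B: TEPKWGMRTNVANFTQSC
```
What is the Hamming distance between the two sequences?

10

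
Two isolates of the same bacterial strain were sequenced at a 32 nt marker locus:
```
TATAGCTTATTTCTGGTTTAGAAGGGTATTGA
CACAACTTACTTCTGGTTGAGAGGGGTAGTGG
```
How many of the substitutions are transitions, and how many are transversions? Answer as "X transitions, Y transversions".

Transitions (purine↔purine or pyrimidine↔pyrimidine): 1 T→C, 3 T→C, 5 G→A, 10 T→C, 23 A→G, 32 A→G.
Transversions (purine↔pyrimidine): 19 T→G, 29 T→G.

6 transitions, 2 transversions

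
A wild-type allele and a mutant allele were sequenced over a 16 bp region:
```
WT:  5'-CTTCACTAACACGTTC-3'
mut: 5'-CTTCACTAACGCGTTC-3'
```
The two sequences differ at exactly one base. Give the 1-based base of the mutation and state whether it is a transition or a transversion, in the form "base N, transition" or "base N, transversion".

base 11, transition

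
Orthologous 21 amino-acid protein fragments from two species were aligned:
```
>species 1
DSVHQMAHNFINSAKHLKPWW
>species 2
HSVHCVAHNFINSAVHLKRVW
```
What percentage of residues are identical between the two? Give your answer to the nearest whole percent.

6 positions differ (1, 5, 6, 15, 19, 20), so 15 of 21 match: 15/21 = 71.43%.

71%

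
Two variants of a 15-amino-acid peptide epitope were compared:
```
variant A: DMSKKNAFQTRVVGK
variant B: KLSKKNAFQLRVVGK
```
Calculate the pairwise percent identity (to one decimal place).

Mismatches at positions 1, 2, 10 (1-based): 3 of 15.
Identical positions: 12/15 = 80% → 80.0%.

80.0%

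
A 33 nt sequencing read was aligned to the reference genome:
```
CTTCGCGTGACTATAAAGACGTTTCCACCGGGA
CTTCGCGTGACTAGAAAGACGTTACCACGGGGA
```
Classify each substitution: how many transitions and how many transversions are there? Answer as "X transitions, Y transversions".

Mismatches (1-based):
base 14: T→G (pyrimidine→purine, transversion)
base 24: T→A (pyrimidine→purine, transversion)
base 29: C→G (pyrimidine→purine, transversion)

0 transitions, 3 transversions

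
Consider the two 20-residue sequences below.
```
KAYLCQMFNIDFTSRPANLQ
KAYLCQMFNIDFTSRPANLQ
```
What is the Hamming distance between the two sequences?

0

No positions differ; the sequences are identical.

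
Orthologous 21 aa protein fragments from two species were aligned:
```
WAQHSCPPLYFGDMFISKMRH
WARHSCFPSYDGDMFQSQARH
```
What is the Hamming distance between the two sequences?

7

The sequences differ at positions 3, 7, 9, 11, 16, 18, 19 (1-based) — 7 in total.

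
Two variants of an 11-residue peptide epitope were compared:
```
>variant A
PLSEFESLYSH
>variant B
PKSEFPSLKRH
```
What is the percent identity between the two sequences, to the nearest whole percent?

64%

4 positions differ (2, 6, 9, 10), so 7 of 11 match: 7/11 = 63.64%.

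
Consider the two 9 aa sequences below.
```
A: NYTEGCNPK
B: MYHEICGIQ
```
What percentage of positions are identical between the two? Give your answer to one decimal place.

33.3%

Mismatches at positions 1, 3, 5, 7, 8, 9 (1-based): 6 of 9.
Identical positions: 3/9 = 33.33% → 33.3%.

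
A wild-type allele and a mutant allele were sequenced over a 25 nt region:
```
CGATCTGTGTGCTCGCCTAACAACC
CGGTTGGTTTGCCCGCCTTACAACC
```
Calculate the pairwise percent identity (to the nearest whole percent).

6 positions differ (3, 5, 6, 9, 13, 19), so 19 of 25 match: 19/25 = 76%.

76%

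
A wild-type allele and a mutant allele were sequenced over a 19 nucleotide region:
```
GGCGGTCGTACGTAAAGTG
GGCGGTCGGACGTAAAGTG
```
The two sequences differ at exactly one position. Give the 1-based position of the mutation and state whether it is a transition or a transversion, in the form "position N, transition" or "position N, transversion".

position 9, transversion

Position 9 changes T→G. T is a pyrimidine and G is a purine, so this is a transversion.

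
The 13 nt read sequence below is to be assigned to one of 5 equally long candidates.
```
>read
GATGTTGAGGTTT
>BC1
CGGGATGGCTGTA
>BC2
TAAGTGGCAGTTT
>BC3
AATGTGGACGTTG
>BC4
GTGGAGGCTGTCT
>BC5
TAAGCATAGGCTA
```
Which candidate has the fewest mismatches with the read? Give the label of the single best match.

BC3

BC1 differs at 9 positions; BC2 differs at 5 positions; BC3 differs at 4 positions; BC4 differs at 7 positions; BC5 differs at 7 positions. The closest is BC3.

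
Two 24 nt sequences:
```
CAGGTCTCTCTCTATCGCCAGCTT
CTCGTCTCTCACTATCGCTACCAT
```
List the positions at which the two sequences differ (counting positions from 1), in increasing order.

2, 3, 11, 19, 21, 23

Differences at position 2 (A→T), position 3 (G→C), position 11 (T→A), position 19 (C→T), position 21 (G→C), position 23 (T→A).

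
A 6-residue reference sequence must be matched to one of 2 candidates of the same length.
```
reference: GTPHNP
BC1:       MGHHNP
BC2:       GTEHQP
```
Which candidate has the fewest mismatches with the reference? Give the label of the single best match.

BC2

Hamming distances to reference — BC1: 3; BC2: 2.
Smallest is BC2 with 2 mismatches.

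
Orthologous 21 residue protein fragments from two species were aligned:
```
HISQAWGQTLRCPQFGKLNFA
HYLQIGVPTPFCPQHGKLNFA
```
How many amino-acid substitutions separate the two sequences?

9

Comparing position by position, 9 residues differ: 2 (I/Y), 3 (S/L), 5 (A/I), 6 (W/G), 7 (G/V), 8 (Q/P), 10 (L/P), 11 (R/F), 15 (F/H).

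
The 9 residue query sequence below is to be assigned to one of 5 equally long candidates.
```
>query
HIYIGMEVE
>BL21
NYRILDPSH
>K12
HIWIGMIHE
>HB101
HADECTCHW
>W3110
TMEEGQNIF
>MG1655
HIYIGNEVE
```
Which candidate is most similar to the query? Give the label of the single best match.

MG1655

BL21 differs at 8 residues; K12 differs at 3 residues; HB101 differs at 8 residues; W3110 differs at 8 residues; MG1655 differs at 1 residue. The closest is MG1655.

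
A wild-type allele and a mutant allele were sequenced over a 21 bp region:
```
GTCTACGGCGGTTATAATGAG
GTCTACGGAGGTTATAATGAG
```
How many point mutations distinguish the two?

Mismatches (1-based): base 9: C→A.

1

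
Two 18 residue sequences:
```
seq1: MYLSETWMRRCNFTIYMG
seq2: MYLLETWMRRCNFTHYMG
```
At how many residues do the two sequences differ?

Comparing position by position, 2 residues differ: 4 (S/L), 15 (I/H).

2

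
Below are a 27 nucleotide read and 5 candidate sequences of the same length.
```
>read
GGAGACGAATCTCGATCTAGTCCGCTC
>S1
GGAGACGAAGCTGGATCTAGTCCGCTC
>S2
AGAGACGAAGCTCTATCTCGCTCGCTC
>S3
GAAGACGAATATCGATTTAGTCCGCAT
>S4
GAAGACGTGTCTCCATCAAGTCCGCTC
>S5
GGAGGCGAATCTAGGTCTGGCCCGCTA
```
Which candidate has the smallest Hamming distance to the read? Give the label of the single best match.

S1 differs at 2 sites; S2 differs at 6 sites; S3 differs at 5 sites; S4 differs at 5 sites; S5 differs at 6 sites. The closest is S1.

S1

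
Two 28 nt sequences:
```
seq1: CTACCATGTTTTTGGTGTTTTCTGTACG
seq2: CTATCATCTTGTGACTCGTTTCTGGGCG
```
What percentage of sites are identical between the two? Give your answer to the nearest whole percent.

64%

10 positions differ (4, 8, 11, 13, 14, 15, 17, 18, 25, 26), so 18 of 28 match: 18/28 = 64.29%.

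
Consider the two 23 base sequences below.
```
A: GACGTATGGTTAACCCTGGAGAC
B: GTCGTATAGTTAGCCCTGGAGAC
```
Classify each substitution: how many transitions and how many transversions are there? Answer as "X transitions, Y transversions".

Mismatches (1-based):
base 2: A→T (purine→pyrimidine, transversion)
base 8: G→A (purine→purine, transition)
base 13: A→G (purine→purine, transition)

2 transitions, 1 transversion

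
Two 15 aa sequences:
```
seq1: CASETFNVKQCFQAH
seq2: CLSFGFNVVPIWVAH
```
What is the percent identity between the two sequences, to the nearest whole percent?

47%

Mismatches at positions 2, 4, 5, 9, 10, 11, 12, 13 (1-based): 8 of 15.
Identical positions: 7/15 = 46.67% → 47%.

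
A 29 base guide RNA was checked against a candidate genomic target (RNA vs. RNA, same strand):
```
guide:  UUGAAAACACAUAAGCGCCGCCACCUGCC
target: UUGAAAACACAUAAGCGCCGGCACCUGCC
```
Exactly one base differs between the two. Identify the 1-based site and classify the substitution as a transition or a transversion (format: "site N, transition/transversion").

site 21, transversion

The sequences differ only at site 21: C→G (pyrimidine→purine), a transversion.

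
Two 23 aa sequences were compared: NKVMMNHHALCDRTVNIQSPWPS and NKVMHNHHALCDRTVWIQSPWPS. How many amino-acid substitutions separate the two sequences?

Comparing position by position, 2 positions differ: 5 (M/H), 16 (N/W).

2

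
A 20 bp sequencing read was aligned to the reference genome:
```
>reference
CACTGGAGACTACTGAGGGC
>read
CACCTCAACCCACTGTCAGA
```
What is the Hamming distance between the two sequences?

10

Comparing position by position, 10 bases differ: 4 (T/C), 5 (G/T), 6 (G/C), 8 (G/A), 9 (A/C), 11 (T/C), 16 (A/T), 17 (G/C), 18 (G/A), 20 (C/A).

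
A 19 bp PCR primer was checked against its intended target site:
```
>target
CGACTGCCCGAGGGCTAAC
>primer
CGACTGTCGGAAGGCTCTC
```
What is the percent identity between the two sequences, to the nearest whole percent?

74%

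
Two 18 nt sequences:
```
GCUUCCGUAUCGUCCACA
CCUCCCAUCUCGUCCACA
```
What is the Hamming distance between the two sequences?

Comparing position by position, 4 positions differ: 1 (G/C), 4 (U/C), 7 (G/A), 9 (A/C).

4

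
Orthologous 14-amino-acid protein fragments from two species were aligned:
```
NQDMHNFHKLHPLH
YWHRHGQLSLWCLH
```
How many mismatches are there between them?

10

The sequences differ at residues 1, 2, 3, 4, 6, 7, 8, 9, 11, 12 (1-based) — 10 in total.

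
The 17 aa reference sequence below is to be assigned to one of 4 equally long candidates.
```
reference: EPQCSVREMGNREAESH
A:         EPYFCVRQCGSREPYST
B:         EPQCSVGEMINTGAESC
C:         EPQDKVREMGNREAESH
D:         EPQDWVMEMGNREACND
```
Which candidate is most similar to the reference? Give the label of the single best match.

Hamming distances to reference — A: 9; B: 5; C: 2; D: 6.
Smallest is C with 2 mismatches.

C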